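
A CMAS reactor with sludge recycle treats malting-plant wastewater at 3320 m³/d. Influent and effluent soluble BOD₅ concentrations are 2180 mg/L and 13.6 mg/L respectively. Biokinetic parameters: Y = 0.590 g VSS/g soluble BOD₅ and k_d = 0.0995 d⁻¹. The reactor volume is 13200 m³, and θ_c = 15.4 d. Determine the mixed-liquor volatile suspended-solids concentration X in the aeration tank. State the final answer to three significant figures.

X ≈ 1960 mg/L

X = Y·Q·ΔS·θ_c / [V·(1 + k_d θ_c)] = 0.590 × 3320 × (2180 − 13.6) × 15.4 / [13200 × (1 + 0.0995 × 15.4)] = 1955 mg/L.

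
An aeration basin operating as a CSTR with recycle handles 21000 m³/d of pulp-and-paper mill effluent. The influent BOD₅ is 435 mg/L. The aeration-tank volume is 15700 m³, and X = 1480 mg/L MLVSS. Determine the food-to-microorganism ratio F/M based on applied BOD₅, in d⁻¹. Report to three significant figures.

F/M = applied load / biomass = Q·S₀/(V·X) = 21000 × 435 / (15700 × 1480) = 0.3931 d⁻¹.

F/M ≈ 0.393 d⁻¹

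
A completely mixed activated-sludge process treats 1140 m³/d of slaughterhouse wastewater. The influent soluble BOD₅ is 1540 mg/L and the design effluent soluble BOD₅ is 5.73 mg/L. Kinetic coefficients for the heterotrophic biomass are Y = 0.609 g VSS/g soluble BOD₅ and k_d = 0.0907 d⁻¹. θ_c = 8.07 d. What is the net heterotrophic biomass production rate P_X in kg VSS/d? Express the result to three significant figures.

P_X ≈ 615 kg VSS/d

Y_obs = Y / (1 + k_d θ_c) = 0.609 / (1 + 0.0907 × 8.07) = 0.609 / 1.732 = 0.3516.
Q·(S₀ − S) = 1140 × (1540 − 5.73) × 10⁻³ = 1749 kg/d removed.
Net biomass production P_X = Y_obs × Q·(S₀ − S) = 0.3516 × 1749 = 615.0 kg VSS/d.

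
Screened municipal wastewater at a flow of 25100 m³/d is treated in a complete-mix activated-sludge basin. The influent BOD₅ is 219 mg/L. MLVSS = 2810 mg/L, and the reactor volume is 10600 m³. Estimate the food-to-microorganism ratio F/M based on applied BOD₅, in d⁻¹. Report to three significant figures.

Food-to-microorganism ratio F/M = Q S₀ / (V X) = 25100 × 219 / (10600 × 2810) = 0.1845 d⁻¹.

F/M ≈ 0.185 d⁻¹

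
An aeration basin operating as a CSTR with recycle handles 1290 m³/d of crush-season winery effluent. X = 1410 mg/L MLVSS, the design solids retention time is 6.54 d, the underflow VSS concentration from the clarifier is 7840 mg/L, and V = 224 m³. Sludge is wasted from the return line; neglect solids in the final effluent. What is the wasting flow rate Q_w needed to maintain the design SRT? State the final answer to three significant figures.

Q_w ≈ 6.16 m³/d

Q_w = (V·X)/(θ_c X_r) = 224.0 × 1410 / (6.54 × 7840) = 6.160 m³/d.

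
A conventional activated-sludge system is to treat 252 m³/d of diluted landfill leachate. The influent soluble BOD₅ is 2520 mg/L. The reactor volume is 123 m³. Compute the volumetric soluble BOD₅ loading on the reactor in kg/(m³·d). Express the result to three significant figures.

L_v ≈ 5.16 kg soluble BOD₅/(m³·d)

Volumetric loading L_v = Q·S₀ / V = 252 × 2520 g/m³ / 123.0 m³ = 5163 g/(m³·d) = 5.163 kg soluble BOD₅/(m³·d).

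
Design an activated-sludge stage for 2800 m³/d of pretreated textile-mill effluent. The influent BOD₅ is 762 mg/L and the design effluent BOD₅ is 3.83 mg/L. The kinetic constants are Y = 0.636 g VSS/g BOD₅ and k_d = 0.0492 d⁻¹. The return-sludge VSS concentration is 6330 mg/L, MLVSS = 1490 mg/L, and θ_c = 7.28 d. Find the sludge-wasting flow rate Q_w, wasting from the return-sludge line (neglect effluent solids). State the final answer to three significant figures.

From the SRT design equation V = Y Q (S₀−S) θ_c / [X (1 + k_d θ_c)] = 0.636 × 2800 × (762 − 3.83) × 7.28 / [1490 × (1 + 0.0492 × 7.28)] = 9.83×10^6 / 2024 = 4857 m³.
Q_w = (V·X)/(θ_c X_r) = 4857 × 1490 / (7.28 × 6330) = 157.0 m³/d.

Q_w ≈ 157 m³/d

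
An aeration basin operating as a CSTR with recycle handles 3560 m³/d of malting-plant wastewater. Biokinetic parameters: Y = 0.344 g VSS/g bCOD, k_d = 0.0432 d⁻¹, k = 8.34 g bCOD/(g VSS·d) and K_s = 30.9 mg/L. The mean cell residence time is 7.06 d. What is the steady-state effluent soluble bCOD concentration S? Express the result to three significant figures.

From the Monod/SRT balance for a CMAS, S = K_s·(1+k_d θ_c)/[θ_c·(Y k − k_d) − 1] = 30.9 × (1 + 0.0432 × 7.06) / [7.06 × (0.344 × 8.34 − 0.0432) − 1] = 40.32 / 18.95 = 2.128 mg/L.

S ≈ 2.13 mg/L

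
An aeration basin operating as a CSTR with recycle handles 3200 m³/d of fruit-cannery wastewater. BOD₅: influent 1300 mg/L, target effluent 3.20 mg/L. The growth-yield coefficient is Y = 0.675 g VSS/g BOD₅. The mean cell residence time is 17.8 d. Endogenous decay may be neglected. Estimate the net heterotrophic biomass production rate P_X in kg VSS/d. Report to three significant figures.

No decay correction is needed, so Y_obs = Y = 0.675.
ΔS = 1300 − 3.20 = 1297 mg/L, so the substrate removal rate is 3200 × 1297/1000 = 4150 kg BOD₅/d.
Net biomass production P_X = Y_obs × Q·(S₀ − S) = 0.6750 × 4150 = 2801 kg VSS/d.

P_X ≈ 2800 kg VSS/d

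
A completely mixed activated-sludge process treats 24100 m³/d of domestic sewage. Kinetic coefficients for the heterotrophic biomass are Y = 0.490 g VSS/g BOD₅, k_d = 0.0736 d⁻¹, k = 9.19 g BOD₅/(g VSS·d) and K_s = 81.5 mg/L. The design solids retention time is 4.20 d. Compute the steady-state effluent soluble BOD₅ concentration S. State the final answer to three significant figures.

Effluent substrate depends only on kinetics and SRT: S = K_s(1 + k_d θ_c) / [θ_c(Yk − k_d) − 1] = 81.5 × (1 + 0.0736 × 4.20) / [4.20 × (0.490 × 9.19 − 0.0736) − 1] = 106.7 / 17.60 = 6.061 mg/L.

S ≈ 6.06 mg/L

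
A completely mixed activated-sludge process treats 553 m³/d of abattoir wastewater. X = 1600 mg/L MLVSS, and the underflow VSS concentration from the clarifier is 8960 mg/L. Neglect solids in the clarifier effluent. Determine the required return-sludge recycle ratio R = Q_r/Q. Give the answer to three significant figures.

R ≈ 0.217

Solids balance on the clarifier gives (1+R)X = R·X_r, so R = X/(X_r − X) = 1600 / (8960 − 1600) = 0.2174.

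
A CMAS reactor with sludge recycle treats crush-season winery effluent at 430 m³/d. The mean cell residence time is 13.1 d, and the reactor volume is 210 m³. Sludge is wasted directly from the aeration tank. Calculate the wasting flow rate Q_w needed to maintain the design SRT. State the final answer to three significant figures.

Q_w ≈ 16.0 m³/d

Wasting from the aeration tank: Q_w = V / θ_c = 210.0 / 13.1 = 16.03 m³/d.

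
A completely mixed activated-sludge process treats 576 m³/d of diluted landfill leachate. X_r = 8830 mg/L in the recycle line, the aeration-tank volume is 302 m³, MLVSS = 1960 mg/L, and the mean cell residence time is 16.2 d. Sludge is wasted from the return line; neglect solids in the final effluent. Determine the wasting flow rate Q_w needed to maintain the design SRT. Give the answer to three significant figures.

Q_w ≈ 4.14 m³/d

Wasting from the return line (neglecting effluent solids): Q_w = V·X / (θ_c·X_r) = 302.0 × 1960 / (16.2 × 8830) = 4.138 m³/d.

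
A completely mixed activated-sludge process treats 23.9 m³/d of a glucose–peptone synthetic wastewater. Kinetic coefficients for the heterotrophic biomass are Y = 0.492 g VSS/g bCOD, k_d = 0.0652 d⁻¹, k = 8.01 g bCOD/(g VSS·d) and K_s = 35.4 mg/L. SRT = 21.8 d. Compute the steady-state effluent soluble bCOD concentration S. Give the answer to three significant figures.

S ≈ 1.03 mg/L

Effluent substrate depends only on kinetics and SRT: S = K_s(1 + k_d θ_c) / [θ_c(Yk − k_d) − 1] = 35.4 × (1 + 0.0652 × 21.8) / [21.8 × (0.492 × 8.01 − 0.0652) − 1] = 85.72 / 83.49 = 1.027 mg/L.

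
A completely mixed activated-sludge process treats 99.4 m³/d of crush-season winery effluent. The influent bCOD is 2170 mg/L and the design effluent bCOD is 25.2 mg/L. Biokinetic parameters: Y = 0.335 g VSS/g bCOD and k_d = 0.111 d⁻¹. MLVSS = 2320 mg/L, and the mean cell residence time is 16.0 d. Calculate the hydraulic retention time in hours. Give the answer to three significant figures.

τ ≈ 42.8 h

From the SRT design equation V = Y Q (S₀−S) θ_c / [X (1 + k_d θ_c)] = 0.335 × 99.4 × (2170 − 25.2) × 16.0 / [2320 × (1 + 0.111 × 16.0)] = 1.14×10^6 / 6440 = 177.4 m³.
Hydraulic retention time τ = V/Q = 177.4 / 99.4 = 1.785 d = 42.84 h.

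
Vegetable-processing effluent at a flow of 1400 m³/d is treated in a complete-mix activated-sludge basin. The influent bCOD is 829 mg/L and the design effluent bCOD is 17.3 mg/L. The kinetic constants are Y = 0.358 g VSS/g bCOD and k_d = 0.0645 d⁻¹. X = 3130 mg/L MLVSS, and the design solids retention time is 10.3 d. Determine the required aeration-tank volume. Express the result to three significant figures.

Rearranging the biomass balance for a CMAS with decay, V = Y·Q·ΔS·θ_c / [X·(1+k_d θ_c)] = 0.358 × 1400 × (829 − 17.3) × 10.3 / [3130 × (1 + 0.0645 × 10.3)] = 4.19×10^6 / 5209 = 804.4 m³.

V ≈ 804 m³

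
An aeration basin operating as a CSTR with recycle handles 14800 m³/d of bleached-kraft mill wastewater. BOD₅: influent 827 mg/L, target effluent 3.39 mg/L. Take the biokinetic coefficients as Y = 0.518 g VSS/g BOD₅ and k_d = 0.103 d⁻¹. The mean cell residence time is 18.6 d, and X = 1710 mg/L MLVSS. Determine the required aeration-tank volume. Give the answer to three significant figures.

From the SRT design equation V = Y Q (S₀−S) θ_c / [X (1 + k_d θ_c)] = 0.518 × 14800 × (827 − 3.39) × 18.6 / [1710 × (1 + 0.103 × 18.6)] = 1.17×10^8 / 4986 = 23554 m³.

V ≈ 23600 m³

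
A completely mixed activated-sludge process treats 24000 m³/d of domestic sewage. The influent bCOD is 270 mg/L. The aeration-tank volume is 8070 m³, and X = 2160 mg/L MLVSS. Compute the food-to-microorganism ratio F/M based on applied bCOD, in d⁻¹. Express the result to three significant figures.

F/M ≈ 0.372 d⁻¹

Food-to-microorganism ratio F/M = Q S₀ / (V X) = 24000 × 270 / (8070 × 2160) = 0.3717 d⁻¹.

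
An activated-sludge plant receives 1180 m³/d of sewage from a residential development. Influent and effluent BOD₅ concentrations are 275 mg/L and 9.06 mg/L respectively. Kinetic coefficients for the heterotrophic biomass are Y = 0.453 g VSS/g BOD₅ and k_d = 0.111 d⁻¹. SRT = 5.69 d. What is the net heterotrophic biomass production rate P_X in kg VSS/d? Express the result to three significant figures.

Y_obs = Y / (1 + k_d θ_c) = 0.453 / (1 + 0.111 × 5.69) = 0.453 / 1.632 = 0.2776.
Q·(S₀ − S) = 1180 × (275 − 9.06) × 10⁻³ = 313.8 kg/d removed.
So the net sludge growth is P_X = 0.2776 × 313.8 = 87.13 kg VSS/d.

P_X ≈ 87.1 kg VSS/d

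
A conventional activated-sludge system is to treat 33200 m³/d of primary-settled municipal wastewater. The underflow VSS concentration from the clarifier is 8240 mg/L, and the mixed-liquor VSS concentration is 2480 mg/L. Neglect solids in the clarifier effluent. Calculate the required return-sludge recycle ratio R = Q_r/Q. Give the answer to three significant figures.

R = Q_r/Q = X/(X_r − X) = 2480 / (8240 − 2480) = 0.4306.

R ≈ 0.431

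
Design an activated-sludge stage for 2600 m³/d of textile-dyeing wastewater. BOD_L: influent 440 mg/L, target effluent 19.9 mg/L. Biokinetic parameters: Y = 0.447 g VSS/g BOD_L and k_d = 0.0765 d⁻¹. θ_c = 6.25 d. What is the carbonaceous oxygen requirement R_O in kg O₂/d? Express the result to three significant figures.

R_O ≈ 623 kg O₂/d

Y_obs = Y / (1 + k_d θ_c) = 0.447 / (1 + 0.0765 × 6.25) = 0.447 / 1.478 = 0.3024.
Q·(S₀ − S) = 2600 × (440 − 19.9) × 10⁻³ = 1092 kg/d removed.
Net sludge production P_X = 0.3024 × 1092 = 330.3 kg VSS/d.
R_O = Q·(S₀ − S) − 1.42·P_X = 1092 − 1.42 × 330.3 = 623.2 kg O₂/d.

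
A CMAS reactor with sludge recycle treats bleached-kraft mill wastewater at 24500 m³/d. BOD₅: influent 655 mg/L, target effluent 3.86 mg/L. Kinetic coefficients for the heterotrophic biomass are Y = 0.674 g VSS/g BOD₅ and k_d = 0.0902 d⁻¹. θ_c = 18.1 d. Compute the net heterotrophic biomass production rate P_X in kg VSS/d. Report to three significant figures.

Observed yield with endogenous decay: Y_obs = Y / (1 + k_d·θ_c) = 0.674 / (1 + 0.0902 × 18.1) = 0.674 / 2.633 = 0.2560 g VSS/g BOD₅.
Mass of BOD₅ removed per day: Q(S₀ − S) = 24500 × 651.1 g/m³ = 15953 kg/d.
Biomass produced: P_X = Y_obs·Q·ΔS = 0.2560 × 15953 ≈ 4084 kg VSS/d.

P_X ≈ 4080 kg VSS/d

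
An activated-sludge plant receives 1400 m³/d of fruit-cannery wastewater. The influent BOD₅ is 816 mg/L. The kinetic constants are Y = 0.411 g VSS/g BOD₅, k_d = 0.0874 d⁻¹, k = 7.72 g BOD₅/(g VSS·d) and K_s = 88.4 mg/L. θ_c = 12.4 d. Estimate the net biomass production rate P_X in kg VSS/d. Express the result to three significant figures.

For a completely mixed reactor with recycle the Lawrence–McCarty relation gives S = K_s·(1 + k_d·θ_c) / [θ_c·(Y·k − k_d) − 1] = 88.4 × (1 + 0.0874 × 12.4) / [12.4 × (0.411 × 7.72 − 0.0874) − 1] = 184.2 / 37.26 = 4.944 mg/L.
Y_obs = Y / (1 + k_d θ_c) = 0.411 / (1 + 0.0874 × 12.4) = 0.411 / 2.084 = 0.1972.
ΔS = 816 − 4.94 = 811.1 mg/L, so the substrate removal rate is 1400 × 811.1/1000 = 1135 kg BOD₅/d.
Net biomass production P_X = Y_obs × Q·(S₀ − S) = 0.1972 × 1135 = 224.0 kg VSS/d.

P_X ≈ 224 kg VSS/d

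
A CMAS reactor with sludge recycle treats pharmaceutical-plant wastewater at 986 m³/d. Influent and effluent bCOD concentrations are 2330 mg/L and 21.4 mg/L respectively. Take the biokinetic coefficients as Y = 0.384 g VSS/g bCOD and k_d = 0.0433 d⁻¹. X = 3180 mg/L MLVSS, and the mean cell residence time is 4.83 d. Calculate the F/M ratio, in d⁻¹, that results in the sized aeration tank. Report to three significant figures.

F/M ≈ 0.658 d⁻¹

From the SRT design equation V = Y Q (S₀−S) θ_c / [X (1 + k_d θ_c)] = 0.384 × 986 × (2330 − 21.4) × 4.83 / [3180 × (1 + 0.0433 × 4.83)] = 4.22×10^6 / 3845 = 1098 m³.
F/M = applied load / biomass = Q·S₀/(V·X) = 986 × 2330 / (1098 × 3180) = 0.6580 d⁻¹.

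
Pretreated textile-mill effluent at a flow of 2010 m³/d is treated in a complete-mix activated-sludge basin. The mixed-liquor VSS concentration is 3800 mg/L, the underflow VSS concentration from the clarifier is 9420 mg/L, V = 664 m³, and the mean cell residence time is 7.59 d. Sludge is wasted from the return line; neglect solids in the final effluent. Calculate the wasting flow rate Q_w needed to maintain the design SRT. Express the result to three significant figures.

Q_w ≈ 35.3 m³/d

θ_c = V·X/(Q_w·X_r) when wasting from the recycle, so Q_w = V·X/(θ_c·X_r) = 664.0 × 3800 / (7.59 × 9420) = 35.29 m³/d.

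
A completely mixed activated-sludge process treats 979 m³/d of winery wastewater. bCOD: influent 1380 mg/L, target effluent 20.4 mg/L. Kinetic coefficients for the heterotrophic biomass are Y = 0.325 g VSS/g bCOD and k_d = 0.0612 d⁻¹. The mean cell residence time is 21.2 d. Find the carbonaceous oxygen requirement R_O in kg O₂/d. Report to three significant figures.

The observed yield is Y_obs = Y/(1 + k_d·θ_c) = 0.325 / (1 + 0.0612 × 21.2) = 0.325 / 2.297 = 0.1415 g VSS per g bCOD removed.
Substrate removed = Q·(S₀ − S) = 979 m³/d × (1380 − 20.4) g/m³ = 1.33×10^6 g/d = 1331 kg/d.
P_X = Y_obs·Q·(S₀ − S) = 0.1415 × 1331 = 188.3 kg VSS/d.
Carbonaceous O₂ demand = substrate oxidised − cell-mass equivalent = 1331 − 1.42 × 188.3 = 1064 kg O₂/d.

R_O ≈ 1060 kg O₂/d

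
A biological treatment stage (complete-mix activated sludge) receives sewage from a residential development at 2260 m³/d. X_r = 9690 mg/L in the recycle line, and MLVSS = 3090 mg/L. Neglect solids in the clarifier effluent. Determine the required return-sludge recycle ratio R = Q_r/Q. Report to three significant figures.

R ≈ 0.468

R = Q_r/Q = X/(X_r − X) = 3090 / (9690 − 3090) = 0.4682.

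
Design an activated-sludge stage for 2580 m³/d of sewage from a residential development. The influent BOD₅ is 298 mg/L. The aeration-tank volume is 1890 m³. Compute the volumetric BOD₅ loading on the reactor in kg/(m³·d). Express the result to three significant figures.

Volumetric loading L_v = Q·S₀ / V = 2580 × 298 g/m³ / 1890 m³ = 406.8 g/(m³·d) = 0.4068 kg BOD₅/(m³·d).

L_v ≈ 0.407 kg BOD₅/(m³·d)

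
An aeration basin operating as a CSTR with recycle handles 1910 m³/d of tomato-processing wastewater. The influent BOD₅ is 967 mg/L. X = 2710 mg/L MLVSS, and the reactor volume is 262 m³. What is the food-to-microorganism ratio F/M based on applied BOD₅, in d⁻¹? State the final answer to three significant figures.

Food-to-microorganism ratio F/M = Q S₀ / (V X) = 1910 × 967 / (262.0 × 2710) = 2.601 d⁻¹.

F/M ≈ 2.60 d⁻¹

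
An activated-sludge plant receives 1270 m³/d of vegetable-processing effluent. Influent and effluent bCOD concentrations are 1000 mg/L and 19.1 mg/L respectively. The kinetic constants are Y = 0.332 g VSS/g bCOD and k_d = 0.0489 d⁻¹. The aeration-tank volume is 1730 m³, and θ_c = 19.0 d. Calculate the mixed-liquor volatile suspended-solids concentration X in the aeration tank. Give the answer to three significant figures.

X ≈ 2350 mg/L

From V·X·(1 + k_d·θ_c) = Y·Q·(S₀ − S)·θ_c: X = 0.332 × 1270 × (1000 − 19.1) × 19.0 / [1730 × (1 + 0.0489 × 19.0)] = 2355 mg/L.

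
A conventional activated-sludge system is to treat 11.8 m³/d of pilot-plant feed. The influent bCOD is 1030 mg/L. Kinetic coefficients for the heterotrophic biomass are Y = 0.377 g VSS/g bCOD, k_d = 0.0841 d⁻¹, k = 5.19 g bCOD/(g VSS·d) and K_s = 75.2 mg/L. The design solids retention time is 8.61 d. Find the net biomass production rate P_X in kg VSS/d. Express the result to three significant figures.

Effluent substrate depends only on kinetics and SRT: S = K_s(1 + k_d θ_c) / [θ_c(Yk − k_d) − 1] = 75.2 × (1 + 0.0841 × 8.61) / [8.61 × (0.377 × 5.19 − 0.0841) − 1] = 129.7 / 15.12 = 8.573 mg/L.
Correct the yield for decay: Y_obs = Y/(1 + k_d θ_c) = 0.377 / (1 + 0.0841 × 8.61) = 0.377 / 1.724 = 0.2187.
Substrate removed = Q·(S₀ − S) = 11.8 m³/d × (1030 − 8.57) g/m³ = 1.21×10^4 g/d = 12.05 kg/d.
Biomass produced: P_X = Y_obs·Q·ΔS = 0.2187 × 12.05 ≈ 2.636 kg VSS/d.

P_X ≈ 2.64 kg VSS/d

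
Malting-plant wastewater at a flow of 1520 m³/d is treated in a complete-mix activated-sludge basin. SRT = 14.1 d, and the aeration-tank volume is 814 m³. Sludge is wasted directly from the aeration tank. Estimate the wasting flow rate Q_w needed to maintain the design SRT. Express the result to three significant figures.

Q_w ≈ 57.7 m³/d

Wasting from the aeration tank: Q_w = V / θ_c = 814.0 / 14.1 = 57.73 m³/d.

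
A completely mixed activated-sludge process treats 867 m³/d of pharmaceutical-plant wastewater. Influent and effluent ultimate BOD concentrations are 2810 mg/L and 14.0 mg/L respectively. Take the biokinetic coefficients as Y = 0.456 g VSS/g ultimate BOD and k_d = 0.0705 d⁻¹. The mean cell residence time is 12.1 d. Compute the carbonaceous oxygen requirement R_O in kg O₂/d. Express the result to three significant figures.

R_O ≈ 1580 kg O₂/d

Observed yield with endogenous decay: Y_obs = Y / (1 + k_d·θ_c) = 0.456 / (1 + 0.0705 × 12.1) = 0.456 / 1.853 = 0.2461 g VSS/g ultimate BOD.
Q·(S₀ − S) = 867 × (2810 − 14.0) × 10⁻³ = 2424 kg/d removed.
P_X = Y_obs·Q·(S₀ − S) = 0.2461 × 2424 = 596.5 kg VSS/d.
R_O = Q·(S₀ − S) − 1.42·P_X = 2424 − 1.42 × 596.5 = 1577 kg O₂/d.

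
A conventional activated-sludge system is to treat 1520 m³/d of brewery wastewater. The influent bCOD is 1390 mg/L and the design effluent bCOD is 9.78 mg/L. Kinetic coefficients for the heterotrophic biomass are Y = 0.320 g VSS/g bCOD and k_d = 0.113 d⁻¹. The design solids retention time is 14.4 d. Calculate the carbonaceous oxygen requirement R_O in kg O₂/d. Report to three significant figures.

R_O ≈ 1740 kg O₂/d

Observed yield with endogenous decay: Y_obs = Y / (1 + k_d·θ_c) = 0.320 / (1 + 0.113 × 14.4) = 0.320 / 2.627 = 0.1218 g VSS/g bCOD.
Mass of bCOD removed per day: Q(S₀ − S) = 1520 × 1380 g/m³ = 2098 kg/d.
Biomass synthesised: P_X = Y_obs × 2098 = 255.5 kg VSS/d.
Carbonaceous O₂ demand = substrate oxidised − cell-mass equivalent = 2098 − 1.42 × 255.5 = 1735 kg O₂/d.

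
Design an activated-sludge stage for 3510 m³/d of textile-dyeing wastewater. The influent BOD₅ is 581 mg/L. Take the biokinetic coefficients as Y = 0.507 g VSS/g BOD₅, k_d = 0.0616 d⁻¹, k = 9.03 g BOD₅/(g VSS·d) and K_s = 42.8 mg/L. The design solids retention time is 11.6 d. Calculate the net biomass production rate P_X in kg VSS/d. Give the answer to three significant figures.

P_X ≈ 602 kg VSS/d

For a completely mixed reactor with recycle the Lawrence–McCarty relation gives S = K_s·(1 + k_d·θ_c) / [θ_c·(Y·k − k_d) − 1] = 42.8 × (1 + 0.0616 × 11.6) / [11.6 × (0.507 × 9.03 − 0.0616) − 1] = 73.38 / 51.39 = 1.428 mg/L.
Correct the yield for decay: Y_obs = Y/(1 + k_d θ_c) = 0.507 / (1 + 0.0616 × 11.6) = 0.507 / 1.715 = 0.2957.
ΔS = 581 − 1.43 = 579.6 mg/L, so the substrate removal rate is 3510 × 579.6/1000 = 2034 kg BOD₅/d.
Net biomass production P_X = Y_obs × Q·(S₀ − S) = 0.2957 × 2034 = 601.5 kg VSS/d.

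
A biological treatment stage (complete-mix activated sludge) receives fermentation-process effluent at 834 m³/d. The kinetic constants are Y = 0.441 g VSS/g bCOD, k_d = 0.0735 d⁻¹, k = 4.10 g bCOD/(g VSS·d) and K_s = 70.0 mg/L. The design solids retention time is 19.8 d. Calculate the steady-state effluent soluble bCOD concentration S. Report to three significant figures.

From the Monod/SRT balance for a CMAS, S = K_s·(1+k_d θ_c)/[θ_c·(Y k − k_d) − 1] = 70.0 × (1 + 0.0735 × 19.8) / [19.8 × (0.441 × 4.10 − 0.0735) − 1] = 171.9 / 33.35 = 5.154 mg/L.

S ≈ 5.15 mg/L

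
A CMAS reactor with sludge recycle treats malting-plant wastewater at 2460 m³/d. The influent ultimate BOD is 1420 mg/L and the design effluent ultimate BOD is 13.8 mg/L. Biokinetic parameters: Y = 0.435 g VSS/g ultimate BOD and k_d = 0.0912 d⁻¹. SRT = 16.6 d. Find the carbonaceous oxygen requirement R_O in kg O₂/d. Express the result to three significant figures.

Y_obs = Y / (1 + k_d θ_c) = 0.435 / (1 + 0.0912 × 16.6) = 0.435 / 2.514 = 0.1730.
Mass of ultimate BOD removed per day: Q(S₀ − S) = 2460 × 1406 g/m³ = 3459 kg/d.
Biomass synthesised: P_X = Y_obs × 3459 = 598.6 kg VSS/d.
R_O = Q·ΔS − 1.42 P_X = 3459 − 850.0 = 2609 kg O₂/d.

R_O ≈ 2610 kg O₂/d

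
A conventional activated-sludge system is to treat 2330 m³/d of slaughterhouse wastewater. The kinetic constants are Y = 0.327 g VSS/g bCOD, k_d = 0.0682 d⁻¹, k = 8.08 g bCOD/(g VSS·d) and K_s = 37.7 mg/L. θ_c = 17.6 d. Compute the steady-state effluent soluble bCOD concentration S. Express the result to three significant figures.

For a completely mixed reactor with recycle the Lawrence–McCarty relation gives S = K_s·(1 + k_d·θ_c) / [θ_c·(Y·k − k_d) − 1] = 37.7 × (1 + 0.0682 × 17.6) / [17.6 × (0.327 × 8.08 − 0.0682) − 1] = 82.95 / 44.30 = 1.872 mg/L.

S ≈ 1.87 mg/L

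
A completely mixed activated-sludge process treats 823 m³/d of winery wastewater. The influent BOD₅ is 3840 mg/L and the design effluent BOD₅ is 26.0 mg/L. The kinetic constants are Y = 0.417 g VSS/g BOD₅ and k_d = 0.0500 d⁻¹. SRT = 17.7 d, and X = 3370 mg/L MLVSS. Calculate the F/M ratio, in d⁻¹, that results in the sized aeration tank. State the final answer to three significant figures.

Rearranging the biomass balance for a CMAS with decay, V = Y·Q·ΔS·θ_c / [X·(1+k_d θ_c)] = 0.417 × 823 × (3840 − 26.0) × 17.7 / [3370 × (1 + 0.0500 × 17.7)] = 2.32×10^7 / 6352 = 3647 m³.
F/M = Q·S₀ / (V·X) = 823 × 3840 / (3647 × 3370) = 0.2571 g BOD₅·(g VSS·d)⁻¹.

F/M ≈ 0.257 d⁻¹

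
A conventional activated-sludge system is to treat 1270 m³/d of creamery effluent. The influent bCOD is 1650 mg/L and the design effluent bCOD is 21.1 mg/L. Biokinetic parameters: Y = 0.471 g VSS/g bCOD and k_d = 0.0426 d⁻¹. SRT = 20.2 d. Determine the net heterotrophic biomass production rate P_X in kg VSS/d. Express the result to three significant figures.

Observed yield with endogenous decay: Y_obs = Y / (1 + k_d·θ_c) = 0.471 / (1 + 0.0426 × 20.2) = 0.471 / 1.861 = 0.2532 g VSS/g bCOD.
Q·(S₀ − S) = 1270 × (1650 − 21.1) × 10⁻³ = 2069 kg/d removed.
Biomass produced: P_X = Y_obs·Q·ΔS = 0.2532 × 2069 ≈ 523.7 kg VSS/d.

P_X ≈ 524 kg VSS/d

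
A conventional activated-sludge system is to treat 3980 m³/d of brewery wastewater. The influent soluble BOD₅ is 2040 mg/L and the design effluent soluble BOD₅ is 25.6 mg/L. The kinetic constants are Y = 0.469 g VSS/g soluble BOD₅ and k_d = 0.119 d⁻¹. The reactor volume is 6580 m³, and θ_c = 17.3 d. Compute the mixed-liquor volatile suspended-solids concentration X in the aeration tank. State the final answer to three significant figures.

Solving the biomass balance for X: X = Y Q (S₀−S) θ_c / [V (1+k_d θ_c)] = 0.469 × 3980 × (2040 − 25.6) × 17.3 / [6580 × (1 + 0.119 × 17.3)] = 3232 mg/L.

X ≈ 3230 mg/L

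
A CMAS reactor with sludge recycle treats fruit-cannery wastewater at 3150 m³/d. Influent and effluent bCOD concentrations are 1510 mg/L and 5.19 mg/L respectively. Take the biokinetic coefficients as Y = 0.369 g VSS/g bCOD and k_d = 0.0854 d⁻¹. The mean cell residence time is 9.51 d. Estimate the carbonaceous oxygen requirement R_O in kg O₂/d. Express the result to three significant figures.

R_O ≈ 3370 kg O₂/d

Correct the yield for decay: Y_obs = Y/(1 + k_d θ_c) = 0.369 / (1 + 0.0854 × 9.51) = 0.369 / 1.812 = 0.2036.
Substrate removed = Q·(S₀ − S) = 3150 m³/d × (1510 − 5.19) g/m³ = 4.74×10^6 g/d = 4740 kg/d.
Net sludge production P_X = 0.2036 × 4740 = 965.2 kg VSS/d.
R_O = Q·ΔS − 1.42 P_X = 4740 − 1371 = 3370 kg O₂/d.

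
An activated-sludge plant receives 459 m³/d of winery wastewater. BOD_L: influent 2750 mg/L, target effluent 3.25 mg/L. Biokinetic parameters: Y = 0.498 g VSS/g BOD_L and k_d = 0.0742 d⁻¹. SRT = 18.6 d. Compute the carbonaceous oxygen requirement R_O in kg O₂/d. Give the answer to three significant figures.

Correct the yield for decay: Y_obs = Y/(1 + k_d θ_c) = 0.498 / (1 + 0.0742 × 18.6) = 0.498 / 2.380 = 0.2092.
Q·(S₀ − S) = 459 × (2750 − 3.25) × 10⁻³ = 1261 kg/d removed.
P_X = Y_obs·Q·(S₀ − S) = 0.2092 × 1261 = 263.8 kg VSS/d.
R_O = Q·(S₀ − S) − 1.42·P_X = 1261 − 1.42 × 263.8 = 886.2 kg O₂/d.

R_O ≈ 886 kg O₂/d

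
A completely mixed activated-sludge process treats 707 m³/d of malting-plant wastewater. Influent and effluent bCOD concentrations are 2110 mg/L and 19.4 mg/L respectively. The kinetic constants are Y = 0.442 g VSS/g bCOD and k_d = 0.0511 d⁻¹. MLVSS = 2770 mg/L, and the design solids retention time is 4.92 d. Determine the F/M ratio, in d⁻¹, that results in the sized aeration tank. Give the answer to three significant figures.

Steady-state biomass mass balance: V·X·(1 + k_d·θ_c) = Y·Q·(S₀ − S)·θ_c, so V = 0.442 × 707 × (2110 − 19.4) × 4.92 / [2770 × (1 + 0.0511 × 4.92)] = 3.21×10^6 / 3466 = 927.3 m³.
F/M = Q·S₀ / (V·X) = 707 × 2110 / (927.3 × 2770) = 0.5808 g bCOD·(g VSS·d)⁻¹.

F/M ≈ 0.581 d⁻¹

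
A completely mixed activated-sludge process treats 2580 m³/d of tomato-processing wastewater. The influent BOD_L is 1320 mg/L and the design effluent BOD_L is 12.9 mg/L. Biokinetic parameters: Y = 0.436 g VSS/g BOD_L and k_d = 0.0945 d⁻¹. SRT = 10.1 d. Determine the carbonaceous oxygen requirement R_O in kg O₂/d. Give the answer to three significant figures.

The observed yield is Y_obs = Y/(1 + k_d·θ_c) = 0.436 / (1 + 0.0945 × 10.1) = 0.436 / 1.954 = 0.2231 g VSS per g BOD_L removed.
Q·(S₀ − S) = 2580 × (1320 − 12.9) × 10⁻³ = 3372 kg/d removed.
P_X = Y_obs·Q·(S₀ − S) = 0.2231 × 3372 = 752.3 kg VSS/d.
R_O = Q·(S₀ − S) − 1.42·P_X = 3372 − 1.42 × 752.3 = 2304 kg O₂/d.

R_O ≈ 2300 kg O₂/d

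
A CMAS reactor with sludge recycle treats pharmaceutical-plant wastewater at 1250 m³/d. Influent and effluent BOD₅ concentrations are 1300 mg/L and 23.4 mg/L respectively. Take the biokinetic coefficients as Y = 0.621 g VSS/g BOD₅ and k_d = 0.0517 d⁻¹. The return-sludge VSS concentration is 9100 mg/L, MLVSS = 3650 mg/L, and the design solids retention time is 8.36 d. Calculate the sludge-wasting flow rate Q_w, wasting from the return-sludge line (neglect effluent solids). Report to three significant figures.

Q_w ≈ 76.0 m³/d

From the SRT design equation V = Y Q (S₀−S) θ_c / [X (1 + k_d θ_c)] = 0.621 × 1250 × (1300 − 23.4) × 8.36 / [3650 × (1 + 0.0517 × 8.36)] = 8.28×10^6 / 5228 = 1585 m³.
θ_c = V·X/(Q_w·X_r) when wasting from the recycle, so Q_w = V·X/(θ_c·X_r) = 1585 × 3650 / (8.36 × 9100) = 76.03 m³/d.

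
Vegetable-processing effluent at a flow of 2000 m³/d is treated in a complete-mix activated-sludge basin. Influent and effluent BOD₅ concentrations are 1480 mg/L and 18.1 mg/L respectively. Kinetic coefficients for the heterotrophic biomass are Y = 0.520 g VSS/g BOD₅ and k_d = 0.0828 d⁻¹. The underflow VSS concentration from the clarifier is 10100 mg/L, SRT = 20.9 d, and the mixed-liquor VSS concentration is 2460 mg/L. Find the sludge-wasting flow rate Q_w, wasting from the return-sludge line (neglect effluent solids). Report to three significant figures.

Q_w ≈ 55.1 m³/d

From the SRT design equation V = Y Q (S₀−S) θ_c / [X (1 + k_d θ_c)] = 0.520 × 2000 × (1480 − 18.1) × 20.9 / [2460 × (1 + 0.0828 × 20.9)] = 3.18×10^7 / 6717 = 4731 m³.
Wasting from the return line (neglecting effluent solids): Q_w = V·X / (θ_c·X_r) = 4731 × 2460 / (20.9 × 10100) = 55.13 m³/d.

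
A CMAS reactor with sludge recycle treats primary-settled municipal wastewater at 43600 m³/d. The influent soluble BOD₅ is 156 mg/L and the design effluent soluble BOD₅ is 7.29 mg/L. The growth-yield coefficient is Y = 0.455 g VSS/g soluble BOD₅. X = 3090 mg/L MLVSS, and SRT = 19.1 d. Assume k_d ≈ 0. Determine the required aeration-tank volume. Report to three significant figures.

V ≈ 18200 m³

V·X = Y·Q·ΔS·θ_c gives V = 0.455 × 43600 × (156 − 7.29) × 19.1 / 3090 = 18235 m³.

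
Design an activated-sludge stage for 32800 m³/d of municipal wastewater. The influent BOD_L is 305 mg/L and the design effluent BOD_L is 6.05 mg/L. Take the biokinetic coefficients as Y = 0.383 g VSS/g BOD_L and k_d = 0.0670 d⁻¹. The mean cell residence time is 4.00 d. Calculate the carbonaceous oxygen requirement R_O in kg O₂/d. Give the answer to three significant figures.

R_O ≈ 5600 kg O₂/d

Y_obs = Y / (1 + k_d θ_c) = 0.383 / (1 + 0.0670 × 4.00) = 0.383 / 1.268 = 0.3021.
Substrate removed = Q·(S₀ − S) = 32800 m³/d × (305 − 6.05) g/m³ = 9.81×10^6 g/d = 9806 kg/d.
Biomass synthesised: P_X = Y_obs × 9806 = 2962 kg VSS/d.
R_O = Q·ΔS − 1.42 P_X = 9806 − 4206 = 5600 kg O₂/d.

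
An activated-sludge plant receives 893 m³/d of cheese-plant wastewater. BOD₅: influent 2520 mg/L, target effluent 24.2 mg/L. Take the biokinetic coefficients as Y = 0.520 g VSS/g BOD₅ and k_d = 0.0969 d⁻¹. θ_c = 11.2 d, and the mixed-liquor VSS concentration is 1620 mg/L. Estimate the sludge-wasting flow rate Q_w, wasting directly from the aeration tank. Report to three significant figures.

Q_w ≈ 343 m³/d

Rearranging the biomass balance for a CMAS with decay, V = Y·Q·ΔS·θ_c / [X·(1+k_d θ_c)] = 0.520 × 893 × (2520 − 24.2) × 11.2 / [1620 × (1 + 0.0969 × 11.2)] = 1.3×10^7 / 3378 = 3842 m³.
Wasting from the aeration tank: Q_w = V / θ_c = 3842 / 11.2 = 343.1 m³/d.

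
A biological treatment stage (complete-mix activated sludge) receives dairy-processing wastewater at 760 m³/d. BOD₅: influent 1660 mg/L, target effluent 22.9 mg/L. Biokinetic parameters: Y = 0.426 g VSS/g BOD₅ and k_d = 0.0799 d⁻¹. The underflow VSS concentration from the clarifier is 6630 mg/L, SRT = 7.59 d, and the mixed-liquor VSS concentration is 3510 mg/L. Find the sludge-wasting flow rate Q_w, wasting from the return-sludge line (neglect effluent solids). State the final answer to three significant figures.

Q_w ≈ 49.8 m³/d

Rearranging the biomass balance for a CMAS with decay, V = Y·Q·ΔS·θ_c / [X·(1+k_d θ_c)] = 0.426 × 760 × (1660 − 22.9) × 7.59 / [3510 × (1 + 0.0799 × 7.59)] = 4.02×10^6 / 5639 = 713.5 m³.
θ_c = V·X/(Q_w·X_r) when wasting from the recycle, so Q_w = V·X/(θ_c·X_r) = 713.5 × 3510 / (7.59 × 6630) = 49.76 m³/d.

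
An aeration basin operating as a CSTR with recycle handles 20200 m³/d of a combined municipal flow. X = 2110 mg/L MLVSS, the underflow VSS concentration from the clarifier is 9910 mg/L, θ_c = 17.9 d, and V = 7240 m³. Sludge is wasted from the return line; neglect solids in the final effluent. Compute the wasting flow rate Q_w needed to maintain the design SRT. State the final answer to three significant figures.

Q_w ≈ 86.1 m³/d

θ_c = V·X/(Q_w·X_r) when wasting from the recycle, so Q_w = V·X/(θ_c·X_r) = 7240 × 2110 / (17.9 × 9910) = 86.12 m³/d.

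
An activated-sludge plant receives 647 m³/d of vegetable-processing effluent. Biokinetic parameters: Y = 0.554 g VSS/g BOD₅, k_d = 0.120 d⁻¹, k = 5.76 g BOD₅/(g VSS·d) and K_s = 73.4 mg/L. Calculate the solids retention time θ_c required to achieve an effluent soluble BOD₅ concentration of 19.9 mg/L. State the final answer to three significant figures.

From 1/θ_c = Y·k·S/(K_s + S) − k_d: Y·k·S/(K_s+S) = 0.554 × 5.76 × 19.9 / (73.4 + 19.9) = 0.6806 d⁻¹.
θ_c = 1/(μ − k_d) = 1/(0.6806 − 0.120) = 1/0.5606 = 1.784 d.

θ_c ≈ 1.78 d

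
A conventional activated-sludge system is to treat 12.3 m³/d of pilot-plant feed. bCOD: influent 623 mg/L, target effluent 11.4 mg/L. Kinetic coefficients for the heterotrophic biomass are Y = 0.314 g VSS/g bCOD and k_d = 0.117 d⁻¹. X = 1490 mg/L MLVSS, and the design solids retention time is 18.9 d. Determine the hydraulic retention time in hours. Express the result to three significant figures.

τ ≈ 18.2 h

Steady-state biomass mass balance: V·X·(1 + k_d·θ_c) = Y·Q·(S₀ − S)·θ_c, so V = 0.314 × 12.3 × (623 − 11.4) × 18.9 / [1490 × (1 + 0.117 × 18.9)] = 4.46×10^4 / 4785 = 9.330 m³.
τ = V/Q = 9.330/12.3 = 0.7586 d, or 18.21 h.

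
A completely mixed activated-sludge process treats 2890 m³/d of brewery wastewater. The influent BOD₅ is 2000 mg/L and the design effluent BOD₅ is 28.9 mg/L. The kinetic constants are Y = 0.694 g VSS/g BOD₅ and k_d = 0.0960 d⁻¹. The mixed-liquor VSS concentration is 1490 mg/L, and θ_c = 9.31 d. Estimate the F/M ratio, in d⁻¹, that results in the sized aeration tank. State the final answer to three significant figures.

Steady-state biomass mass balance: V·X·(1 + k_d·θ_c) = Y·Q·(S₀ − S)·θ_c, so V = 0.694 × 2890 × (2000 − 28.9) × 9.31 / [1490 × (1 + 0.0960 × 9.31)] = 3.68×10^7 / 2822 = 13044 m³.
Food-to-microorganism ratio F/M = Q S₀ / (V X) = 2890 × 2000 / (13044 × 1490) = 0.2974 d⁻¹.

F/M ≈ 0.297 d⁻¹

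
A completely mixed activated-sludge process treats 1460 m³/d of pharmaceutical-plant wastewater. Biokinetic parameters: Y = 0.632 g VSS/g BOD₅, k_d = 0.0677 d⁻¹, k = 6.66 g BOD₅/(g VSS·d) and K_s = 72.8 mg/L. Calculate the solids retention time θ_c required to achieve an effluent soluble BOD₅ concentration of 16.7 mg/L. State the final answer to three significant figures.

θ_c ≈ 1.39 d

From 1/θ_c = Y·k·S/(K_s + S) − k_d: Y·k·S/(K_s+S) = 0.632 × 6.66 × 16.7 / (72.8 + 16.7) = 0.7854 d⁻¹.
Then 1/θ_c = μ − k_d = 0.7854 − 0.0677 = 0.7177 d⁻¹, giving θ_c = 1.393 d.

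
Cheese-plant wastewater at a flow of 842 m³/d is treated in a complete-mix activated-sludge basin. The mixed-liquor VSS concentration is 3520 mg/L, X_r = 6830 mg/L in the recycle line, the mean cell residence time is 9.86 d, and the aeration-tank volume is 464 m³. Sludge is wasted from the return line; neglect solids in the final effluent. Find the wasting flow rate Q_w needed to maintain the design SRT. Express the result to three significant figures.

Wasting from the return line (neglecting effluent solids): Q_w = V·X / (θ_c·X_r) = 464.0 × 3520 / (9.86 × 6830) = 24.25 m³/d.

Q_w ≈ 24.3 m³/d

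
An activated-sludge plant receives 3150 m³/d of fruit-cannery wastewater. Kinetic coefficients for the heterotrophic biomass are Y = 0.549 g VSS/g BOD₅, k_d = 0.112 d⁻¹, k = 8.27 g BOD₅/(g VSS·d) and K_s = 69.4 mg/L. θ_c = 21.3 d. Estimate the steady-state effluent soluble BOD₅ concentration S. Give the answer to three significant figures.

From the Monod/SRT balance for a CMAS, S = K_s·(1+k_d θ_c)/[θ_c·(Y k − k_d) − 1] = 69.4 × (1 + 0.112 × 21.3) / [21.3 × (0.549 × 8.27 − 0.112) − 1] = 235.0 / 93.32 = 2.518 mg/L.

S ≈ 2.52 mg/L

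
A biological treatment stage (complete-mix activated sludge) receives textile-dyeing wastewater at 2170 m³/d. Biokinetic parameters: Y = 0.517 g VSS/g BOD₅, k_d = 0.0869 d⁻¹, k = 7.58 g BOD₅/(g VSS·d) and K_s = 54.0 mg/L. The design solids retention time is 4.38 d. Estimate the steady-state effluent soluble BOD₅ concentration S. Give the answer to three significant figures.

From the Monod/SRT balance for a CMAS, S = K_s·(1+k_d θ_c)/[θ_c·(Y k − k_d) − 1] = 54.0 × (1 + 0.0869 × 4.38) / [4.38 × (0.517 × 7.58 − 0.0869) − 1] = 74.55 / 15.78 = 4.723 mg/L.

S ≈ 4.72 mg/L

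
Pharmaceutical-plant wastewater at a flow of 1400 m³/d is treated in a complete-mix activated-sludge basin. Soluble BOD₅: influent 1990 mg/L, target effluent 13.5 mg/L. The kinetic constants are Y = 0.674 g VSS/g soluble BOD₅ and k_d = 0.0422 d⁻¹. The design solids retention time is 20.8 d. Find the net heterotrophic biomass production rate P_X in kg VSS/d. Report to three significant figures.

P_X ≈ 993 kg VSS/d

Correct the yield for decay: Y_obs = Y/(1 + k_d θ_c) = 0.674 / (1 + 0.0422 × 20.8) = 0.674 / 1.878 = 0.3589.
Q·(S₀ − S) = 1400 × (1990 − 13.5) × 10⁻³ = 2767 kg/d removed.
So the net sludge growth is P_X = 0.3589 × 2767 = 993.2 kg VSS/d.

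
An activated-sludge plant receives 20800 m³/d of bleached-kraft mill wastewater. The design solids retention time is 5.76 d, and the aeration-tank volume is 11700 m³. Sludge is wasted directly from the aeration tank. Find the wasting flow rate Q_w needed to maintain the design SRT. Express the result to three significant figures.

Q_w ≈ 2030 m³/d

With mixed-liquor wasting, θ_c = V/Q_w, so Q_w = V/θ_c = 11700/5.76 = 2031 m³/d.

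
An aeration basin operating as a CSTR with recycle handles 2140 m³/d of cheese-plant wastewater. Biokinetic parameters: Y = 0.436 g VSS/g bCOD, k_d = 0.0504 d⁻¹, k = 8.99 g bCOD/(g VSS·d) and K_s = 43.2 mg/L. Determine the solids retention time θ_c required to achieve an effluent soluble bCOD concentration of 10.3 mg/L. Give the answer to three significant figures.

Specific growth rate at S = 10.3 mg/L: μ = YkS/(K_s+S) = 0.436·8.99·10.3/(43.2+10.3) = 0.7546 d⁻¹.
1/θ_c = 0.7546 − 0.0504 = 0.7042 d⁻¹, so θ_c = 1.420 d.

θ_c ≈ 1.42 d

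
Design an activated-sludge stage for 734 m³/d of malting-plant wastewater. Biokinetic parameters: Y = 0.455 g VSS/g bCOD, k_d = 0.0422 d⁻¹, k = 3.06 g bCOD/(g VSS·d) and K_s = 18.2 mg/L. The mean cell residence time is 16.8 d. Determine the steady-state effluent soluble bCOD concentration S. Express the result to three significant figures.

S ≈ 1.43 mg/L

Effluent substrate depends only on kinetics and SRT: S = K_s(1 + k_d θ_c) / [θ_c(Yk − k_d) − 1] = 18.2 × (1 + 0.0422 × 16.8) / [16.8 × (0.455 × 3.06 − 0.0422) − 1] = 31.10 / 21.68 = 1.435 mg/L.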